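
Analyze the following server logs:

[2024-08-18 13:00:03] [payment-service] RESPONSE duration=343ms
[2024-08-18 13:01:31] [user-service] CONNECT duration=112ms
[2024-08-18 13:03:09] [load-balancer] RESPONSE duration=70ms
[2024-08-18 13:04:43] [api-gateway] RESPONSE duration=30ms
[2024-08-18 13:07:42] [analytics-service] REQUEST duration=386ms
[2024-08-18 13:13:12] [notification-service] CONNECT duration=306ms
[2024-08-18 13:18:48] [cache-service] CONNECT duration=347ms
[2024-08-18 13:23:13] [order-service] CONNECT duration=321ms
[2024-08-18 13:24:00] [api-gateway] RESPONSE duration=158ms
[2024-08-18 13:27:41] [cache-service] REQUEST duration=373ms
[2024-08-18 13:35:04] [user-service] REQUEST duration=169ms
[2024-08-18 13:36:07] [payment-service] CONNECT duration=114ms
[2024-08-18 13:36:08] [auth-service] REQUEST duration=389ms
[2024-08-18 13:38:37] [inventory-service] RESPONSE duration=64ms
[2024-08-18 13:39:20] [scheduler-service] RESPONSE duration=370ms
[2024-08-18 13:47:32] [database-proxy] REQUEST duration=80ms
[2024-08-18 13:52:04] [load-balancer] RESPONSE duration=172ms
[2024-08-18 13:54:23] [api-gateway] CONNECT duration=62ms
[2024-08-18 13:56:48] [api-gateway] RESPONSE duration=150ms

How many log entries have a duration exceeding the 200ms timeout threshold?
8

To count timeouts:

1. Threshold: 200ms
2. Extract duration from each log entry
3. Count entries where duration > 200
4. Timeout count: 8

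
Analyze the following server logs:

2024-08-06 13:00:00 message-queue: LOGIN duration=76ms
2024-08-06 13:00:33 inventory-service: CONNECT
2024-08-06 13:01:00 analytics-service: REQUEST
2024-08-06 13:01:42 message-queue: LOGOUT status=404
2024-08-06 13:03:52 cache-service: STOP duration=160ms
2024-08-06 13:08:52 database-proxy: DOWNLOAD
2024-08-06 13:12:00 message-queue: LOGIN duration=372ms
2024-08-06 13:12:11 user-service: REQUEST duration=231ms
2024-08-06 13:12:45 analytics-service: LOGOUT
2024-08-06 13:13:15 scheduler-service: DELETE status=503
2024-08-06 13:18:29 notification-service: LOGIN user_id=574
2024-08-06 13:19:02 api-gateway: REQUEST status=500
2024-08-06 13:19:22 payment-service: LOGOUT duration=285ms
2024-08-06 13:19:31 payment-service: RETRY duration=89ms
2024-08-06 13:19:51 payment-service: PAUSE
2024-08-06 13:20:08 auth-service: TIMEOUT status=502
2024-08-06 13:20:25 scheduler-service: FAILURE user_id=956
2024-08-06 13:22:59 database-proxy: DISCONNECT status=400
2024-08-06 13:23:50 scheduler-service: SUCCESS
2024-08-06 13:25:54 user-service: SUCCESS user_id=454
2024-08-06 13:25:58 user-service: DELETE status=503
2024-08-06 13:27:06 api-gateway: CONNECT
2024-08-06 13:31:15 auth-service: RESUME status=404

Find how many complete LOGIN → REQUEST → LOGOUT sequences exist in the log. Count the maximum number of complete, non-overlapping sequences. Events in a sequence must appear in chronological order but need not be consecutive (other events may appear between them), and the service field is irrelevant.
3

To count sequences:

1. Look for pattern: LOGIN → REQUEST → LOGOUT
2. Greedily scan the log in chronological order, matching each sequence element in turn (ignoring service)
3. Each time the full pattern completes, increment the count and restart matching from the next event
4. Complete non-overlapping sequences found: 3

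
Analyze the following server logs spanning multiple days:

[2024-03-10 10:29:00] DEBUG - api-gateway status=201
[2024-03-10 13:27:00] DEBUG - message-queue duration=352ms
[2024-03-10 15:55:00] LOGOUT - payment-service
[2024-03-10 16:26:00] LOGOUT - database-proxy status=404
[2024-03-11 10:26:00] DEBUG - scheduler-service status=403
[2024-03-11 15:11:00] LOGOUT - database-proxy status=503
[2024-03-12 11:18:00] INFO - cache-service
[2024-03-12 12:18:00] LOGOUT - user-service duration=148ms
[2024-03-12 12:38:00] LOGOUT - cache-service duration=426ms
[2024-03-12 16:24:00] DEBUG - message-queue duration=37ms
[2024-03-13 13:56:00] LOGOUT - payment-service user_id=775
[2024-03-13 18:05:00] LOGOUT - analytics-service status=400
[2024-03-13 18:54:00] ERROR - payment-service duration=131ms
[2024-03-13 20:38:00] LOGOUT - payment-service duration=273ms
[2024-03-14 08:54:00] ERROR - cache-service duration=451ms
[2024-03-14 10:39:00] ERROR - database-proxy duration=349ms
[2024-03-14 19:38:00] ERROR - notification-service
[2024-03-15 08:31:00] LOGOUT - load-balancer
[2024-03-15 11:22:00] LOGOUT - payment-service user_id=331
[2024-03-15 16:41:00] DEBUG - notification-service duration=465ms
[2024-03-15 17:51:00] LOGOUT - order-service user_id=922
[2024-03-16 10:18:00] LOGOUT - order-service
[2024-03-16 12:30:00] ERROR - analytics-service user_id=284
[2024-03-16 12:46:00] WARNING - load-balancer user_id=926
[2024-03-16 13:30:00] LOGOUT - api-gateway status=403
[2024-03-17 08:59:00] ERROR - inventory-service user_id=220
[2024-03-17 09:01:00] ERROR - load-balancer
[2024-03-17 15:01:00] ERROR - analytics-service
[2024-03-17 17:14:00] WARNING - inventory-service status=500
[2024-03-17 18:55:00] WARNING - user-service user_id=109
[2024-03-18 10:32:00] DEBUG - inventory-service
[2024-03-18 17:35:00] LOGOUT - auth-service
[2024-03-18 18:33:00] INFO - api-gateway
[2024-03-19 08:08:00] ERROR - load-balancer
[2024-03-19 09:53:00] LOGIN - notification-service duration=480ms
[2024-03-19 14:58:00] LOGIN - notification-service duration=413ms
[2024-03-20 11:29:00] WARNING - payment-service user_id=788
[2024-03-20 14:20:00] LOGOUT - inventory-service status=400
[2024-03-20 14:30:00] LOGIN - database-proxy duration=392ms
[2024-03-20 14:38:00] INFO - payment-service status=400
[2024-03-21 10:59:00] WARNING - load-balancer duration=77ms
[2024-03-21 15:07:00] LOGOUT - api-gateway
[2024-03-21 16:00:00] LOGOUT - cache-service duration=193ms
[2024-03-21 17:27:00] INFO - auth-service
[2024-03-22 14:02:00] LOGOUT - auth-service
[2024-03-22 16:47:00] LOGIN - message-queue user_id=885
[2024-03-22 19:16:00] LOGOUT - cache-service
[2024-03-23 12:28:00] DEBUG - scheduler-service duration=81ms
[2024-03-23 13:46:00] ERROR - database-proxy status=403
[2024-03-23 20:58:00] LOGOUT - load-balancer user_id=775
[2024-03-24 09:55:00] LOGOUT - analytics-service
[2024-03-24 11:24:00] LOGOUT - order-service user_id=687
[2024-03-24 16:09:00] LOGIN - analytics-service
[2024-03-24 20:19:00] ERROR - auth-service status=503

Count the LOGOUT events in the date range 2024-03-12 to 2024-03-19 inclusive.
11

To filter by date range:

1. Date range: 2024-03-12 through 2024-03-19, both dates inclusive
2. Filter for LOGOUT events whose date falls in this range
3. Count matching events: 11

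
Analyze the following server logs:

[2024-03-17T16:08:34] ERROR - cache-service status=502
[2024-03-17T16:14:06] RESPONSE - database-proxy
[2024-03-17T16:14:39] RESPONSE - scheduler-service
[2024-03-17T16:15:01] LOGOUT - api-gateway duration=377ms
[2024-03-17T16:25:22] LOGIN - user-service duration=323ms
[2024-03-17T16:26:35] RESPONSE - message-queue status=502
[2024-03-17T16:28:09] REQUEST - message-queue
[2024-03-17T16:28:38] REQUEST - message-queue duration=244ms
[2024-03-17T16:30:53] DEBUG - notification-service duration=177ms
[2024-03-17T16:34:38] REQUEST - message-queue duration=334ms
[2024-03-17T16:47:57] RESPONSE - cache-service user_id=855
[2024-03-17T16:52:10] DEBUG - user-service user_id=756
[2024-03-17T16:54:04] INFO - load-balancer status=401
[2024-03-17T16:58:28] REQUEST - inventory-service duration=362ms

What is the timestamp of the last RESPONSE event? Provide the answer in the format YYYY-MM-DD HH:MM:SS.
2024-03-17 16:47:57

To find the last event:

1. Filter for all RESPONSE events
2. Sort by timestamp
3. Select the last one
4. Timestamp: 2024-03-17 16:47:57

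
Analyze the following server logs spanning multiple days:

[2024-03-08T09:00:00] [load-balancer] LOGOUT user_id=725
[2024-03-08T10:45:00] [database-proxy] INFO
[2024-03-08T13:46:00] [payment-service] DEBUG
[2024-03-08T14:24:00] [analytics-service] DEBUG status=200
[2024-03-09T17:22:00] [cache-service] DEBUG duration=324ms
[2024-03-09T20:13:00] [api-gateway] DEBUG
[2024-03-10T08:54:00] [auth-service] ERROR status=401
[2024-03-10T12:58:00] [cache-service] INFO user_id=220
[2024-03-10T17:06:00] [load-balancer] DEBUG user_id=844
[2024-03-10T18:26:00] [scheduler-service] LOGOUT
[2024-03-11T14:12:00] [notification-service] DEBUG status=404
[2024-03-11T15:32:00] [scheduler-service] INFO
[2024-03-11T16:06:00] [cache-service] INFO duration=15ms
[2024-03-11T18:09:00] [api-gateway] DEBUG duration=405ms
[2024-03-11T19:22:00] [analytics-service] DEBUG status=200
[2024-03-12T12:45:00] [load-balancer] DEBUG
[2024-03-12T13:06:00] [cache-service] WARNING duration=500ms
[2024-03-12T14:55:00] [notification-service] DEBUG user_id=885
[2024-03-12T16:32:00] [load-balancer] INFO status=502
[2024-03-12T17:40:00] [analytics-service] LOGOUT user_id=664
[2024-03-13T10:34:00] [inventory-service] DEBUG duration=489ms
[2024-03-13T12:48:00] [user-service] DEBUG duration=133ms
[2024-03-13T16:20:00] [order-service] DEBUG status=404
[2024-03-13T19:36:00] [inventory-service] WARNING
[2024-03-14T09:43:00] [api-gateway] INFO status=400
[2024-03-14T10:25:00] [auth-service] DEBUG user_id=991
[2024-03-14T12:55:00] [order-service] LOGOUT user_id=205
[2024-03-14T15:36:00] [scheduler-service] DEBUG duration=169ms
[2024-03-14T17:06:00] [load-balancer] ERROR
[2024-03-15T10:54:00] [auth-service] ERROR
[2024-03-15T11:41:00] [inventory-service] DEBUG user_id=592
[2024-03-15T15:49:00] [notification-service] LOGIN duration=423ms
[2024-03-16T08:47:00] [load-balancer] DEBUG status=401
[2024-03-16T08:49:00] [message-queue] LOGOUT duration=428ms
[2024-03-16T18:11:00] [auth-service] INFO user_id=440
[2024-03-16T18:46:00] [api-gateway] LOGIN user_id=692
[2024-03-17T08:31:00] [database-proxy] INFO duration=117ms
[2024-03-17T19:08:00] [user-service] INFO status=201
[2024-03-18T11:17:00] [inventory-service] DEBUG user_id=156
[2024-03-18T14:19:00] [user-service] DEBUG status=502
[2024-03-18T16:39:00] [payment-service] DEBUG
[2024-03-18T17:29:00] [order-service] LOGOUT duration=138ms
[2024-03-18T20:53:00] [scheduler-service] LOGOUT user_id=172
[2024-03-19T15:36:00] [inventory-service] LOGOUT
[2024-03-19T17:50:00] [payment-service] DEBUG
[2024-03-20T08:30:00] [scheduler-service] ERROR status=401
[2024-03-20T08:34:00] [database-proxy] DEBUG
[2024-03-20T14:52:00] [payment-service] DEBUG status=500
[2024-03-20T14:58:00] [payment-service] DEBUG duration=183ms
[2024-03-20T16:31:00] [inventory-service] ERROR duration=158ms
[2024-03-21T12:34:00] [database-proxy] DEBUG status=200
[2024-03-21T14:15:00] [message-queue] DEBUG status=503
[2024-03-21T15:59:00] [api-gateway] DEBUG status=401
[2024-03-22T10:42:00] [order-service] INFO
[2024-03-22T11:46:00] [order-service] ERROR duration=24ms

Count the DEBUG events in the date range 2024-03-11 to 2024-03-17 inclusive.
12

To filter by date range:

1. Date range: 2024-03-11 through 2024-03-17, both dates inclusive
2. Filter for DEBUG events whose date falls in this range
3. Count matching events: 12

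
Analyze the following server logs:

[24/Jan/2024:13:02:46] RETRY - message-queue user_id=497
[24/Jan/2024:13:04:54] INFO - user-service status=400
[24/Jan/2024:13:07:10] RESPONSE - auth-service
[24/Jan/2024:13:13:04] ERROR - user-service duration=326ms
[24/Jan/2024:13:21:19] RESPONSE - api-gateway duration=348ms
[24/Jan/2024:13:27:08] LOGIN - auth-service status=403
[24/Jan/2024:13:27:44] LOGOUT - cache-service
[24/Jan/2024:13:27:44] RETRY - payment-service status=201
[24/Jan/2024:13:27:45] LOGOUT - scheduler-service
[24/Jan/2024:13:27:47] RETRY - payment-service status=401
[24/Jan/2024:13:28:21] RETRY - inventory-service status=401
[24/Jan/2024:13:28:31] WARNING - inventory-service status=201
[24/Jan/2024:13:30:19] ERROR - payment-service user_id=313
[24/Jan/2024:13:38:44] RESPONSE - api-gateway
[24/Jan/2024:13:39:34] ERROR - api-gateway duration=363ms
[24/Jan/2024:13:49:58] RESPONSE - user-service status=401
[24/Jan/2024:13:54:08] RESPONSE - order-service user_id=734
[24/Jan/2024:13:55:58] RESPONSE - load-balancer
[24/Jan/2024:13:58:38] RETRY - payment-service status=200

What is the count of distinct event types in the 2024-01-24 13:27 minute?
3

To count unique event types:

1. Filter events in the minute starting at 2024-01-24 13:27
2. Extract event types from matching entries
3. Count unique types: 3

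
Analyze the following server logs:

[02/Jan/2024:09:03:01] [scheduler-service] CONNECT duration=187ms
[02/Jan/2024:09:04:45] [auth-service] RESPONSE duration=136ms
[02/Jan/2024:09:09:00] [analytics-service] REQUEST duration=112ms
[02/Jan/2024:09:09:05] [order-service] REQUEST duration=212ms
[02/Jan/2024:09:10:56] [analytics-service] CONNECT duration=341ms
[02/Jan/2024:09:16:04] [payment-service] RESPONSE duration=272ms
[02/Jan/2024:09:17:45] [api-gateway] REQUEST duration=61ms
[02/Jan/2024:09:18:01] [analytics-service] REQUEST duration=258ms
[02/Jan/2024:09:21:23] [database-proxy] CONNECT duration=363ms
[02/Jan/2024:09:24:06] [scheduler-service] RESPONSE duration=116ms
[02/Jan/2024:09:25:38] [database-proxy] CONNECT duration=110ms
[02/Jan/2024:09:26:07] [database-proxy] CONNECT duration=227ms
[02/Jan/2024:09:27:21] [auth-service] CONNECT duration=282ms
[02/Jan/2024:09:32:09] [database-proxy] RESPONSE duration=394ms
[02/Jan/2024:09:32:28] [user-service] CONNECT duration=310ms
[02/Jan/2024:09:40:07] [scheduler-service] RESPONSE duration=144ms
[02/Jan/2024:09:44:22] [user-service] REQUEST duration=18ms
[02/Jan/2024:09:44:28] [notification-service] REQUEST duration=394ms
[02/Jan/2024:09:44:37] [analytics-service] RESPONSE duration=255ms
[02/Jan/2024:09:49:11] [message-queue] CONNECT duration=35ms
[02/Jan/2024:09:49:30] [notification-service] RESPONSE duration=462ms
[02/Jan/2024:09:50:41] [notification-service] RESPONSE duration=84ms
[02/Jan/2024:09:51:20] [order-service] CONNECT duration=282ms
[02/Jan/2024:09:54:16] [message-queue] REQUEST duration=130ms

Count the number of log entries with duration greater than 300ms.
6

To count timeouts:

1. Threshold: 300ms
2. Extract duration from each log entry
3. Count entries where duration > 300
4. Timeout count: 6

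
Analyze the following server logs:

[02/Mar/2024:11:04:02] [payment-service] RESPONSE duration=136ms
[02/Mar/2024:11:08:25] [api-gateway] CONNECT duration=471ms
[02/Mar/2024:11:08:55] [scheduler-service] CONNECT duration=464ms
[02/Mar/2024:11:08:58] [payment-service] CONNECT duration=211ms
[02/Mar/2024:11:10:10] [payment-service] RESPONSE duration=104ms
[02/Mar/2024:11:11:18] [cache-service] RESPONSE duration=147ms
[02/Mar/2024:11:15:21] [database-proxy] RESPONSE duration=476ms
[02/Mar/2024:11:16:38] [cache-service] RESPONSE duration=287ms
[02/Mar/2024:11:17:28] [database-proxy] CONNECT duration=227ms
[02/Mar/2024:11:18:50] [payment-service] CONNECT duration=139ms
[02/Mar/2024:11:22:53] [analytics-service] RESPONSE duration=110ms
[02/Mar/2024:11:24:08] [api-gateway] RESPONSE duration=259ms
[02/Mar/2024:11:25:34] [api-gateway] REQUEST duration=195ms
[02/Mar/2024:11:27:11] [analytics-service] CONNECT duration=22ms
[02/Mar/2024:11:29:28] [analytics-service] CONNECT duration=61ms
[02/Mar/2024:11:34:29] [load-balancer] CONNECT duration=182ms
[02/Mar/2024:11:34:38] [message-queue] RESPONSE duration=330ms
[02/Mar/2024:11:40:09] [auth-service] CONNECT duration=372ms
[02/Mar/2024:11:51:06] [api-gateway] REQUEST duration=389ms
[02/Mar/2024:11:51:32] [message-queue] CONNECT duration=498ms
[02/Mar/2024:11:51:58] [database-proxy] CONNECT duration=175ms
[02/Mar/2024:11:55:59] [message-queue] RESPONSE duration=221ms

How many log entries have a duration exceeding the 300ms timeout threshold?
7

To count timeouts:

1. Threshold: 300ms
2. Extract duration from each log entry
3. Count entries where duration > 300
4. Timeout count: 7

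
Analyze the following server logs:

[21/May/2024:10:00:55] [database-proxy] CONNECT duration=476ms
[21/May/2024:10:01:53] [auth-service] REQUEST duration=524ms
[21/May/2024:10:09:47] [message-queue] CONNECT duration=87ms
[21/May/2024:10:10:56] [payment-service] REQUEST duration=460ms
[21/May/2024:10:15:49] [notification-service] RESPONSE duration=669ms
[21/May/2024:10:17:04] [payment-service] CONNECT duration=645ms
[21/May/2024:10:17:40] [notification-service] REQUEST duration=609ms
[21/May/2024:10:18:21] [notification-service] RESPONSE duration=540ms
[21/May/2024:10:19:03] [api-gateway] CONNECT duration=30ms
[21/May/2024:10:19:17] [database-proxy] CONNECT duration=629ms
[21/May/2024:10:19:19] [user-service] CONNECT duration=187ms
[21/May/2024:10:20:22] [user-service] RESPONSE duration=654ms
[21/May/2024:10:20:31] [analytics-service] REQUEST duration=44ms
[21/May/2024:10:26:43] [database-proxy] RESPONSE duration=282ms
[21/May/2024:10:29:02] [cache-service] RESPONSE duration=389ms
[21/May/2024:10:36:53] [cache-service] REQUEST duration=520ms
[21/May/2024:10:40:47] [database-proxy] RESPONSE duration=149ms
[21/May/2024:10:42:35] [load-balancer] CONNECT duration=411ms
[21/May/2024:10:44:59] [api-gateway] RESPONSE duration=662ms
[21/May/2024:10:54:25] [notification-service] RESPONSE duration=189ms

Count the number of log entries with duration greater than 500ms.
9

To count timeouts:

1. Threshold: 500ms
2. Extract duration from each log entry
3. Count entries where duration > 500
4. Timeout count: 9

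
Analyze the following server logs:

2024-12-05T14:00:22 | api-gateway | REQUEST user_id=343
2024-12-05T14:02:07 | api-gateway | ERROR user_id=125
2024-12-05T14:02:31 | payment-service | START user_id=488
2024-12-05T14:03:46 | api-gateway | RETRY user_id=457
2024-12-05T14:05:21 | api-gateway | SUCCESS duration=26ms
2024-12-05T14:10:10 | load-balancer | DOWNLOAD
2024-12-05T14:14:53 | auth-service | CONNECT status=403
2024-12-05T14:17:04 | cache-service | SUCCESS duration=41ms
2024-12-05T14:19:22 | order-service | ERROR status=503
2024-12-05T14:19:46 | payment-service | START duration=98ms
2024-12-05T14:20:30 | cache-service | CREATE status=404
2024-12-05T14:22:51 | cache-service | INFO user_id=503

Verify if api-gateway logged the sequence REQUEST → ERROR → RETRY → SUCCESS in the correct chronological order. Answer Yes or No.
Yes

To verify sequence order:

1. Find all events in sequence REQUEST → ERROR → RETRY → SUCCESS for api-gateway
2. Extract their timestamps
3. Check if timestamps are in ascending order
4. Result: Yes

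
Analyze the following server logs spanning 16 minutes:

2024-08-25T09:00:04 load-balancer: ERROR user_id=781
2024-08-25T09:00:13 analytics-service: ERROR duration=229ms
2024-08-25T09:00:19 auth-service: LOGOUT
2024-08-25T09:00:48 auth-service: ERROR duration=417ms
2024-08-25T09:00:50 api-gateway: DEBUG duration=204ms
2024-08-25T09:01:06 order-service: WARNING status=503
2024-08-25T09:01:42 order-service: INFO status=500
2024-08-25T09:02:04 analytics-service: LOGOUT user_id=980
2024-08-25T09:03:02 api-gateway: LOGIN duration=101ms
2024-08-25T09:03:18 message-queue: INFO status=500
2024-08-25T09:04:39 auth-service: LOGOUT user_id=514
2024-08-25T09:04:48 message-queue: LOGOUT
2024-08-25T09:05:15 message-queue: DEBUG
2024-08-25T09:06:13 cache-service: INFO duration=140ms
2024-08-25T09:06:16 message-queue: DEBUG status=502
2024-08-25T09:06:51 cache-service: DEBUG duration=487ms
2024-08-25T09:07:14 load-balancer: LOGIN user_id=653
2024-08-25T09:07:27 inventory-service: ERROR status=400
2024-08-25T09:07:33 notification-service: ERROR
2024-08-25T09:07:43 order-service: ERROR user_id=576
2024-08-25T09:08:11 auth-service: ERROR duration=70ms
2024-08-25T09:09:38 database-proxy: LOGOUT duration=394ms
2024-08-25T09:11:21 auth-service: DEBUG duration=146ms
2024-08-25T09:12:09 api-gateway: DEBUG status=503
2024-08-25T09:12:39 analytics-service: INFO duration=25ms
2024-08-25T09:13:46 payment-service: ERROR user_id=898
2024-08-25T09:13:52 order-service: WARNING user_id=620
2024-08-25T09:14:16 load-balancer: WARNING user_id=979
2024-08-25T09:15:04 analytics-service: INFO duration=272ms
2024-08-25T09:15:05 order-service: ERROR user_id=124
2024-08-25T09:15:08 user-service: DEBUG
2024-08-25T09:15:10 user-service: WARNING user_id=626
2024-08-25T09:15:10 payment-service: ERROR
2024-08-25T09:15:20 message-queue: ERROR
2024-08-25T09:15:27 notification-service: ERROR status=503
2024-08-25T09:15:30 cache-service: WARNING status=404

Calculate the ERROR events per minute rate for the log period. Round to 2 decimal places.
0.75

To calculate the rate:

1. Count total ERROR events: 12
2. Total time period: 16 minutes
3. Rate = 12 / 16 = 0.75 events per minute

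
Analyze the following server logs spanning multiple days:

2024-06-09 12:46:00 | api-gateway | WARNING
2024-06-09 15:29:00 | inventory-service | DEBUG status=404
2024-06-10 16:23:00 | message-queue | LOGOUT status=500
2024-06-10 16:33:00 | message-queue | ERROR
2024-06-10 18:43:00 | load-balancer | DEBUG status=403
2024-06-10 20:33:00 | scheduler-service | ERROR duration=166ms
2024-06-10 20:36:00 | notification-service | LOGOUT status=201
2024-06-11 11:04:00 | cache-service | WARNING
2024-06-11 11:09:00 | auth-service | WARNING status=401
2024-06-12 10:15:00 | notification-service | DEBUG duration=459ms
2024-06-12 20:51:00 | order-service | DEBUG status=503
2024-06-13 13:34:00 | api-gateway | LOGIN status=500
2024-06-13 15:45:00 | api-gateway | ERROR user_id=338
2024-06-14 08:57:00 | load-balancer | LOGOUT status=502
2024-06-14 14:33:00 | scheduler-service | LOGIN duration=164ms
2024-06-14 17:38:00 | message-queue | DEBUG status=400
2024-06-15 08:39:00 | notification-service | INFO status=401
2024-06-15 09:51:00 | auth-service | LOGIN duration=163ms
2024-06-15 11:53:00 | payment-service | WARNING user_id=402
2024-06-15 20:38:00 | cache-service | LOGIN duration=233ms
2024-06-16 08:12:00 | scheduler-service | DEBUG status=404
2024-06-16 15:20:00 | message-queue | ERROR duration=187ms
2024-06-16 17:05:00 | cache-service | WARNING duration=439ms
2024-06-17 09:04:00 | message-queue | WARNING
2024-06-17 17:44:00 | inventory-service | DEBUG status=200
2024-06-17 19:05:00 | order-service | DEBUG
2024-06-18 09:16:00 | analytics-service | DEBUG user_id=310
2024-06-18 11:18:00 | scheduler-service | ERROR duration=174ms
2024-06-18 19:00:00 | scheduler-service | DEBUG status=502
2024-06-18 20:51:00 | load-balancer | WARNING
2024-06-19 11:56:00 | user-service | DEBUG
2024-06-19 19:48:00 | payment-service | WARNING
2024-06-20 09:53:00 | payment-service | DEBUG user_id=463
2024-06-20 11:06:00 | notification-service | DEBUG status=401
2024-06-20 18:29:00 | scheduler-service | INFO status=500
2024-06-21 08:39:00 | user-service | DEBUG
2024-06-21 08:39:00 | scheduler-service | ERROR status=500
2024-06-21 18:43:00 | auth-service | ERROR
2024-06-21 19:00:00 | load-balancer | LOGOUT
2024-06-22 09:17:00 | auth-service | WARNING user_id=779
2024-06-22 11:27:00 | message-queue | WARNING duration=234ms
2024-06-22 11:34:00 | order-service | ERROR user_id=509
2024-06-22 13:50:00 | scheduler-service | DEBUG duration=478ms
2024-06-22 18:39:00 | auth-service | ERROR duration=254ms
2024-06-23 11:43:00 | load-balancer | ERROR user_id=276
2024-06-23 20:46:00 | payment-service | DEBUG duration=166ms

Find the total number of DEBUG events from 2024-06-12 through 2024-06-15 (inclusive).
3

To filter by date range:

1. Date range: 2024-06-12 through 2024-06-15, both dates inclusive
2. Filter for DEBUG events whose date falls in this range
3. Count matching events: 3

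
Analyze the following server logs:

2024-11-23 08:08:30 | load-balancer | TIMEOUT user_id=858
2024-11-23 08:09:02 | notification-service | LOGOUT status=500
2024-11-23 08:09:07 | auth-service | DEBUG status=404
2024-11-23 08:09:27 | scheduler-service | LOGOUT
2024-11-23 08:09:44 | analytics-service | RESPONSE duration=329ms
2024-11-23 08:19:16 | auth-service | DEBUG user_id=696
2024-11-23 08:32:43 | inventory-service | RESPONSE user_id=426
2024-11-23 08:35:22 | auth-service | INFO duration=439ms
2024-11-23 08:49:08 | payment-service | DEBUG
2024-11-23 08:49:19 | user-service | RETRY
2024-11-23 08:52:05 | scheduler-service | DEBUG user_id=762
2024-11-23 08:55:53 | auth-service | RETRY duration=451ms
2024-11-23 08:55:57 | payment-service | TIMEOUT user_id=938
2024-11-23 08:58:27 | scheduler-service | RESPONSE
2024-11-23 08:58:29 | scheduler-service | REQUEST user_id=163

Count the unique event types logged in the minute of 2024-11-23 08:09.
3

To count unique event types:

1. Filter events in the minute starting at 2024-11-23 08:09
2. Extract event types from matching entries
3. Count unique types: 3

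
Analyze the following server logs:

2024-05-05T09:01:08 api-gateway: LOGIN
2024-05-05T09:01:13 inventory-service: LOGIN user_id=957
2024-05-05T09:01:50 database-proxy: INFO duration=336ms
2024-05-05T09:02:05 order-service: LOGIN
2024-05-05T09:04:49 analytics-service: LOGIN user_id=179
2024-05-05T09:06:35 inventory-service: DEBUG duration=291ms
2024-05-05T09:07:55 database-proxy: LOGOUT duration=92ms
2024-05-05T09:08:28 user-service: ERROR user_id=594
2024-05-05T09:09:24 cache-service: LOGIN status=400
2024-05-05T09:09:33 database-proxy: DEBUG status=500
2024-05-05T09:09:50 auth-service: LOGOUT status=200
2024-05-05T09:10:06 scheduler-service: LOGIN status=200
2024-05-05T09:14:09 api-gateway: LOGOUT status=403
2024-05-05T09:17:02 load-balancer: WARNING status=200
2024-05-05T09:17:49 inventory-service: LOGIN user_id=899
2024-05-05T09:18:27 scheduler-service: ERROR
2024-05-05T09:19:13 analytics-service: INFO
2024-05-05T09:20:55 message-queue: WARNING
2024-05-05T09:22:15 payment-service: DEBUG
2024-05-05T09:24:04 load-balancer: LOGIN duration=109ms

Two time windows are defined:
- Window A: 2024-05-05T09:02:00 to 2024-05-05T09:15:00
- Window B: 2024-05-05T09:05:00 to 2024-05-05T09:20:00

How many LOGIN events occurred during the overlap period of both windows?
2

To find overlap events:

1. Window A: 2024-05-05T09:02:00 to 2024-05-05T09:15:00
2. Window B: 2024-05-05T09:05:00 to 2024-05-05T09:20:00
3. Overlap period: 2024-05-05T09:05:00 to 2024-05-05T09:15:00
4. Count LOGIN events in overlap: 2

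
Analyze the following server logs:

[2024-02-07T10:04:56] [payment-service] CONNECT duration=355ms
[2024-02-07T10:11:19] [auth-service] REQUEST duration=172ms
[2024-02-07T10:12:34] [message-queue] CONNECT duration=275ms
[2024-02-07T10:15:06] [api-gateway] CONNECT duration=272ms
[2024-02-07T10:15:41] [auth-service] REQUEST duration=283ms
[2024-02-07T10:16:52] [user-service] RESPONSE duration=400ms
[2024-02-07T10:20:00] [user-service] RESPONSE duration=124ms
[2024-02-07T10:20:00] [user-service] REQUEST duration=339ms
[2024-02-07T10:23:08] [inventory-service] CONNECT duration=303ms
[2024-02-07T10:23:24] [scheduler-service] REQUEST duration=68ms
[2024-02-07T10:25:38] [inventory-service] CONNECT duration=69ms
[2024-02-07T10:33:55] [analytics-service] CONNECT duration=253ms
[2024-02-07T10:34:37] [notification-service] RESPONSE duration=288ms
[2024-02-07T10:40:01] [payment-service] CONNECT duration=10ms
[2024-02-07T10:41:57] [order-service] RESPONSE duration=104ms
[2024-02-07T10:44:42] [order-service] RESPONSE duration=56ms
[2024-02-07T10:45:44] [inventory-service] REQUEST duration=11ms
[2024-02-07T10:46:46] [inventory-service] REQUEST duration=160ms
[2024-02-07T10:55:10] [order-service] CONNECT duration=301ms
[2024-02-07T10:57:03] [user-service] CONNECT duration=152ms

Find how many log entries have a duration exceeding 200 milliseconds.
10

To count timeouts:

1. Threshold: 200ms
2. Extract duration from each log entry
3. Count entries where duration > 200
4. Timeout count: 10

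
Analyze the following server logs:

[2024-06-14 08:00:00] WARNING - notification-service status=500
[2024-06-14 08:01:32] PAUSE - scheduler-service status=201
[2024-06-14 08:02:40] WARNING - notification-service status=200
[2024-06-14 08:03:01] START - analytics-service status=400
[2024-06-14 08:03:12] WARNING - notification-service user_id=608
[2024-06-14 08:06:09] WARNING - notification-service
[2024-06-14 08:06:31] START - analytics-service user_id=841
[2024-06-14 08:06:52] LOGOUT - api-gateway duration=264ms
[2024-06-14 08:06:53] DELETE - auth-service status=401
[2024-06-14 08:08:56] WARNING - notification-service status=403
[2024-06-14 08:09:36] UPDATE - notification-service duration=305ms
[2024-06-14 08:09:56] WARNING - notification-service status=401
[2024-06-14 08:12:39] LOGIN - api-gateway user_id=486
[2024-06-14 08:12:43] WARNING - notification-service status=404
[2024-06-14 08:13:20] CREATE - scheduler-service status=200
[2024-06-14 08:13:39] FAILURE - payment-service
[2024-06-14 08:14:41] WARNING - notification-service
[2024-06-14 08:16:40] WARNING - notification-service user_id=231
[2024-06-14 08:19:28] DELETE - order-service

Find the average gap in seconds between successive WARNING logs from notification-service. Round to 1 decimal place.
125.0

To calculate average interval:

1. Find all WARNING events for notification-service in order
2. Calculate time gaps between consecutive events
3. Compute mean of gaps: 1000 / 8 = 125.0 seconds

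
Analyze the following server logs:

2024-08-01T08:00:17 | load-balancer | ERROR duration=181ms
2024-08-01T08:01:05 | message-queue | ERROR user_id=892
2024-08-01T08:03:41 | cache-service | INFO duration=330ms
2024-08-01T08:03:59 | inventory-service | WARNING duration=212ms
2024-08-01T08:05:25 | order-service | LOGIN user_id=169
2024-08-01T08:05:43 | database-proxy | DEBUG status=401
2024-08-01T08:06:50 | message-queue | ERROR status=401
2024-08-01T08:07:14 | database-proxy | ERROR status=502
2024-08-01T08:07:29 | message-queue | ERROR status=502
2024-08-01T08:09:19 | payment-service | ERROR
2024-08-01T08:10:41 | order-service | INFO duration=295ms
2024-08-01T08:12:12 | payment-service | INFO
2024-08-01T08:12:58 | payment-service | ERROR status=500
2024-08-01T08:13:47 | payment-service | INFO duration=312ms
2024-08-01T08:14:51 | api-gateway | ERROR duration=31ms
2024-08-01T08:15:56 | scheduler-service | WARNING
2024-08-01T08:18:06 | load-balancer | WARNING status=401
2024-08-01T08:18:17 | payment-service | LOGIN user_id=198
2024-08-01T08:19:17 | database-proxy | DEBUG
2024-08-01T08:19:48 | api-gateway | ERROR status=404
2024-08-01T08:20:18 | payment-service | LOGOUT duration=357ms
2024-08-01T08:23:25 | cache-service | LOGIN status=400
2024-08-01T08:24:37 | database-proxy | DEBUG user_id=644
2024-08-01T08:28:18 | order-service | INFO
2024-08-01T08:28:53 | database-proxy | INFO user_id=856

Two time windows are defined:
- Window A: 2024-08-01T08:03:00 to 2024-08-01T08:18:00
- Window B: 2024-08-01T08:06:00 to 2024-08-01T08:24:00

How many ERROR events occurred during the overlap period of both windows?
6

To find overlap events:

1. Window A: 2024-08-01T08:03:00 to 2024-08-01T08:18:00
2. Window B: 2024-08-01T08:06:00 to 2024-08-01T08:24:00
3. Overlap period: 2024-08-01T08:06:00 to 2024-08-01T08:18:00
4. Count ERROR events in overlap: 6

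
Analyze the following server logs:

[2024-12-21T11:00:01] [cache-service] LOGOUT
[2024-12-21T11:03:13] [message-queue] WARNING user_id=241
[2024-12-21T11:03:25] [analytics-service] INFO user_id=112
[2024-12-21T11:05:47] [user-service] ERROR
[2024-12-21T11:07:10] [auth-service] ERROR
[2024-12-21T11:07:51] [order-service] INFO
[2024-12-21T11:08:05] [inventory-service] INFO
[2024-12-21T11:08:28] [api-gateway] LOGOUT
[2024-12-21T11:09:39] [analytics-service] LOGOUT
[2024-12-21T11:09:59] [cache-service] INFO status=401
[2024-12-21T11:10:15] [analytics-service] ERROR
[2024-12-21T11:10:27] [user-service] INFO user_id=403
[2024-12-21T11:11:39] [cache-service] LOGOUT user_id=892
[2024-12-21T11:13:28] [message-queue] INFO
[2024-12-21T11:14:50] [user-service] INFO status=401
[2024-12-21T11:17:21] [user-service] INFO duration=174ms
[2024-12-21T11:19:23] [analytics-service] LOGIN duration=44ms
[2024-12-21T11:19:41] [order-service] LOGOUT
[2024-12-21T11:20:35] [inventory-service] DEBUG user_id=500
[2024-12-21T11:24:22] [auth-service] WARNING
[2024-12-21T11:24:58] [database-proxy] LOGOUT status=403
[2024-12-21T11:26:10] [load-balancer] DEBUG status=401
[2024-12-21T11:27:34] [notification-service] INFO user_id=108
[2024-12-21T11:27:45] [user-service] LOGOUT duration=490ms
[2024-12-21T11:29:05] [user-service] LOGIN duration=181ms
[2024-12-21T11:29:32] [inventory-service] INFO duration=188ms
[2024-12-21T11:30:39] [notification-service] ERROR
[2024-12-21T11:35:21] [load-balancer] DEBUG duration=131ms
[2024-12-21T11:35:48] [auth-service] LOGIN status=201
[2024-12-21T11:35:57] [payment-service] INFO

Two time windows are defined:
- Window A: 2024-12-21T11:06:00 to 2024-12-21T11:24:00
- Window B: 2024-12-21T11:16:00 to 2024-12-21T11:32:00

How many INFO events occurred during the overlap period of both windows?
1

To find overlap events:

1. Window A: 2024-12-21T11:06:00 to 2024-12-21T11:24:00
2. Window B: 2024-12-21T11:16:00 to 2024-12-21T11:32:00
3. Overlap period: 2024-12-21T11:16:00 to 2024-12-21T11:24:00
4. Count INFO events in overlap: 1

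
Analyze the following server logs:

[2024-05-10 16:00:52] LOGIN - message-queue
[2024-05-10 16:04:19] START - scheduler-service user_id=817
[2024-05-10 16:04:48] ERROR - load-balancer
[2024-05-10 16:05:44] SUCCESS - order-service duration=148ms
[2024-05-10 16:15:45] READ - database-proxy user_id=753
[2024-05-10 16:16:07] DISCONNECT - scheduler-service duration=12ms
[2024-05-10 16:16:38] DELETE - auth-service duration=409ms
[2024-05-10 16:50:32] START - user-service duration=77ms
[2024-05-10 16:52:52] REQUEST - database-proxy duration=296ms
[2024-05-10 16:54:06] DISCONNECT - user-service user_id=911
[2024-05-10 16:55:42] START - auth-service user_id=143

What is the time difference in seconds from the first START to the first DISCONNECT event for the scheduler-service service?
708

To find the time between events:

1. Locate the first START event for scheduler-service: 2024-05-10 16:04:19
2. Locate the first DISCONNECT event for scheduler-service: 2024-05-10 16:16:07
3. Calculate the difference: 2024-05-10 16:16:07 - 2024-05-10 16:04:19 = 708 seconds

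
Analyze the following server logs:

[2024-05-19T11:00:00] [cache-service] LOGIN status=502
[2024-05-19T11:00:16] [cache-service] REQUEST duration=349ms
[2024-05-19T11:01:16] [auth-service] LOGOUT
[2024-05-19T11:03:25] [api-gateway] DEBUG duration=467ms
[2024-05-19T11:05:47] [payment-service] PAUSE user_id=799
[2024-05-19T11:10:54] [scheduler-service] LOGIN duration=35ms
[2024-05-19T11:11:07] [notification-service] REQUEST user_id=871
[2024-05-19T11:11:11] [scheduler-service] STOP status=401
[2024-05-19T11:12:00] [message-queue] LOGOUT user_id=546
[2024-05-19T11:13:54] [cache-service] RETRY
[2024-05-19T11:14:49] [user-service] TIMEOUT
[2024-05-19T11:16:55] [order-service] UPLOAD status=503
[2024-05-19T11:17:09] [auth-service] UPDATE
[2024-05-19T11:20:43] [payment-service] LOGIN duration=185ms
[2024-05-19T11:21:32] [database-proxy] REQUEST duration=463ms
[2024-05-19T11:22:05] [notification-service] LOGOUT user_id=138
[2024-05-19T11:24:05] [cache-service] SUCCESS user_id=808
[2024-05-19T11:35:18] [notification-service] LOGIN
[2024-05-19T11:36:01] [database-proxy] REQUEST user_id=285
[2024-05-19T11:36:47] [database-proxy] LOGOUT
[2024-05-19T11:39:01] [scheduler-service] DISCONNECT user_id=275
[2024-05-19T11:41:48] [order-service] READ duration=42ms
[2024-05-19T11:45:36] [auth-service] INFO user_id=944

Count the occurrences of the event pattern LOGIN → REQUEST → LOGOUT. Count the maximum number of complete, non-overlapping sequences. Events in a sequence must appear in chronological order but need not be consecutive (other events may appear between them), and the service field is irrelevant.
4

To count sequences:

1. Look for pattern: LOGIN → REQUEST → LOGOUT
2. Greedily scan the log in chronological order, matching each sequence element in turn (ignoring service)
3. Each time the full pattern completes, increment the count and restart matching from the next event
4. Complete non-overlapping sequences found: 4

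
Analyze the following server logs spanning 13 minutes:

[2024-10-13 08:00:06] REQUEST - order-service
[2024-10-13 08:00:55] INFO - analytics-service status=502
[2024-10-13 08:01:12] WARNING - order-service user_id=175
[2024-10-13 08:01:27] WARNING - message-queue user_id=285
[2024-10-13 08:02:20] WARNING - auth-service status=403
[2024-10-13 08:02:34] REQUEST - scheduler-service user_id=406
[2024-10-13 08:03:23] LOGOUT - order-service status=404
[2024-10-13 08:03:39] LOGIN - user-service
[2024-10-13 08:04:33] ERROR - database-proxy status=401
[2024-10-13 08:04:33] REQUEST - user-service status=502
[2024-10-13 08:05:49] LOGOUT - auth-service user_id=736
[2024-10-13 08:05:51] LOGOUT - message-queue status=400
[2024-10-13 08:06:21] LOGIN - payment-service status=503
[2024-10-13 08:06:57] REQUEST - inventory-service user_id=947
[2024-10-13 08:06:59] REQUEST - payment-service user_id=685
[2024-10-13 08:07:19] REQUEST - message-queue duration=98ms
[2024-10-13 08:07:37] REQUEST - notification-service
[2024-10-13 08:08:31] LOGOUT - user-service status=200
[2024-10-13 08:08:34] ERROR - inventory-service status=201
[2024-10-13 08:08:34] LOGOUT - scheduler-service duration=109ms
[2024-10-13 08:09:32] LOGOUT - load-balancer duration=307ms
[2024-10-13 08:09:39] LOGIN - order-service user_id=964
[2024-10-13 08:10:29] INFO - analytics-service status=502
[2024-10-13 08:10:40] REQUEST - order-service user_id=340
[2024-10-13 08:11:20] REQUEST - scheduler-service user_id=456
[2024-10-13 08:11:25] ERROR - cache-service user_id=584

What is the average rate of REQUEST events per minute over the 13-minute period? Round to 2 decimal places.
0.69

To calculate the rate:

1. Count total REQUEST events: 9
2. Total time period: 13 minutes
3. Rate = 9 / 13 = 0.69 events per minute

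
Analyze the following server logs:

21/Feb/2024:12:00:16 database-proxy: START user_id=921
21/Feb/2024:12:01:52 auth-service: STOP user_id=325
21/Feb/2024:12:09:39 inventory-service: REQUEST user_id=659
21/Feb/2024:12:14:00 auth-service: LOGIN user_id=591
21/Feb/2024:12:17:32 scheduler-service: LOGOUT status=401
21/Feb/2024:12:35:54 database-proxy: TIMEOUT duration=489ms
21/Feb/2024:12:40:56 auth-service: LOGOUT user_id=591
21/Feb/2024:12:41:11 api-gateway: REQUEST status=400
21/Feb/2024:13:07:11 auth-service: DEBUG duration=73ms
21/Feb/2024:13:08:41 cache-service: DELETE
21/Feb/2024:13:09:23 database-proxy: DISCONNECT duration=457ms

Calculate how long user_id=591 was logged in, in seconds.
1616

To calculate session duration:

1. Find LOGIN event for user_id=591: 21/Feb/2024:12:14:00
2. Find LOGOUT event for user_id=591: 21/Feb/2024:12:40:56
3. Session duration: 21/Feb/2024:12:40:56 - 21/Feb/2024:12:14:00 = 1616 seconds (26 minutes)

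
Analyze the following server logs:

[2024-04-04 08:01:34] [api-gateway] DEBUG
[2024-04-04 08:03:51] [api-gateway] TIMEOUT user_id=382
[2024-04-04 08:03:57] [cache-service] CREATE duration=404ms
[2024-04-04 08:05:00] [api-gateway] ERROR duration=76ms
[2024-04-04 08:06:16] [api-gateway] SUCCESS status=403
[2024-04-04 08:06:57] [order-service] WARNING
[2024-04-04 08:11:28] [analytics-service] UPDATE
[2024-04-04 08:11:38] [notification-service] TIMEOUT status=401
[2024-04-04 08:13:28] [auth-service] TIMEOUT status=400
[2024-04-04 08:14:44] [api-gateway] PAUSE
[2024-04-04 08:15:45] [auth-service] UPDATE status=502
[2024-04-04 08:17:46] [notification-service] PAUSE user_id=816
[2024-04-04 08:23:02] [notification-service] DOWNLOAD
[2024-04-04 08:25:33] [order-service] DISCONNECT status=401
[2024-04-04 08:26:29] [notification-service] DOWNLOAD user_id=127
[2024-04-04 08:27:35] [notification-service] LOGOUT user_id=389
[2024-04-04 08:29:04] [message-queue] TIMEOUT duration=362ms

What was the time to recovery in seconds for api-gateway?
76

To calculate recovery time:

1. Find ERROR event for api-gateway: 2024-04-04 08:05:00
2. Find next SUCCESS event for api-gateway: 2024-04-04 08:06:16
3. Recovery time: 2024-04-04 08:06:16 - 2024-04-04 08:05:00 = 76 seconds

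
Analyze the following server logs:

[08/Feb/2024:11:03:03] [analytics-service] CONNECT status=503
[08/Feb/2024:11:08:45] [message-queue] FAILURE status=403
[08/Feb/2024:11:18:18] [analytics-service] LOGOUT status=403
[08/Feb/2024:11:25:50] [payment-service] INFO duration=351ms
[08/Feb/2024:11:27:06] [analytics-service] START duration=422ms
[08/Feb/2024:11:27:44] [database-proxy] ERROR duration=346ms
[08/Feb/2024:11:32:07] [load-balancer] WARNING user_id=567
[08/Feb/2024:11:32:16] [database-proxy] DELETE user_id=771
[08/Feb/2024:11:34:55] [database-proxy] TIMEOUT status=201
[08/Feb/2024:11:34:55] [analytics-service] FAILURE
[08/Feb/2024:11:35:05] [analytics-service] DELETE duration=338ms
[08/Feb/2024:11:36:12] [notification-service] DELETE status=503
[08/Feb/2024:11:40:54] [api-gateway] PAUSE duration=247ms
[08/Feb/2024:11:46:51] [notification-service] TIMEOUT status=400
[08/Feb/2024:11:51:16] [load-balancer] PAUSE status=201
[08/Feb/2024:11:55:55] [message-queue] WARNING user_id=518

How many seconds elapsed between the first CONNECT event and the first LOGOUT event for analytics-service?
915

To find the time between events:

1. Locate the first CONNECT event for analytics-service: 08/Feb/2024:11:03:03
2. Locate the first LOGOUT event for analytics-service: 08/Feb/2024:11:18:18
3. Calculate the difference: 08/Feb/2024:11:18:18 - 08/Feb/2024:11:03:03 = 915 seconds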